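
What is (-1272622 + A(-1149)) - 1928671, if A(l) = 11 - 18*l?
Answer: -3180600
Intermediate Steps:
(-1272622 + A(-1149)) - 1928671 = (-1272622 + (11 - 18*(-1149))) - 1928671 = (-1272622 + (11 + 20682)) - 1928671 = (-1272622 + 20693) - 1928671 = -1251929 - 1928671 = -3180600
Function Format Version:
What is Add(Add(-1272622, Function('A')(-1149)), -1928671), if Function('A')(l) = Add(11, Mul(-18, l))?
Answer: -3180600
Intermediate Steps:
Add(Add(-1272622, Function('A')(-1149)), -1928671) = Add(Add(-1272622, Add(11, Mul(-18, -1149))), -1928671) = Add(Add(-1272622, Add(11, 20682)), -1928671) = Add(Add(-1272622, 20693), -1928671) = Add(-1251929, -1928671) = -3180600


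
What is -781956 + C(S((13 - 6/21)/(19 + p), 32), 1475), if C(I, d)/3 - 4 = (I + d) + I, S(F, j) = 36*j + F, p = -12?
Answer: -37759209/49 ≈ -7.7060e+5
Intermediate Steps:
S(F, j) = F + 36*j
C(I, d) = 12 + 3*d + 6*I (C(I, d) = 12 + 3*((I + d) + I) = 12 + 3*(d + 2*I) = 12 + (3*d + 6*I) = 12 + 3*d + 6*I)
-781956 + C(S((13 - 6/21)/(19 + p), 32), 1475) = -781956 + (12 + 3*1475 + 6*((13 - 6/21)/(19 - 12) + 36*32)) = -781956 + (12 + 4425 + 6*((13 - 6*1/21)/7 + 1152)) = -781956 + (12 + 4425 + 6*((13 - 2/7)*(1/7) + 1152)) = -781956 + (12 + 4425 + 6*((89/7)*(1/7) + 1152)) = -781956 + (12 + 4425 + 6*(89/49 + 1152)) = -781956 + (12 + 4425 + 6*(56537/49)) = -781956 + (12 + 4425 + 339222/49) = -781956 + 556635/49 = -37759209/49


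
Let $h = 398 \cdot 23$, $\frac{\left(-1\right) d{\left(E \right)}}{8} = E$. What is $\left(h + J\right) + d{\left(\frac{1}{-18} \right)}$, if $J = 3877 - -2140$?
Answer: $\frac{136543}{9} \approx 15171.0$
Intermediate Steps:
$d{\left(E \right)} = - 8 E$
$J = 6017$ ($J = 3877 + 2140 = 6017$)
$h = 9154$
$\left(h + J\right) + d{\left(\frac{1}{-18} \right)} = \left(9154 + 6017\right) - \frac{8}{-18} = 15171 - - \frac{4}{9} = 15171 + \frac{4}{9} = \frac{136543}{9}$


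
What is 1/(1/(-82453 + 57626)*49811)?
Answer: -24827/49811 ≈ -0.49842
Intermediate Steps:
1/(1/(-82453 + 57626)*49811) = (1/49811)/1/(-24827) = (1/49811)/(-1/24827) = -24827*1/49811 = -24827/49811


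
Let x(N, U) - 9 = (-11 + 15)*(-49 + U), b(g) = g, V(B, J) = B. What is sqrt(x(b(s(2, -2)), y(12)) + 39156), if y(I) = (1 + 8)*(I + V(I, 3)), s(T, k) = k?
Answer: sqrt(39833) ≈ 199.58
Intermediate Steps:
y(I) = 18*I (y(I) = (1 + 8)*(I + I) = 9*(2*I) = 18*I)
x(N, U) = -187 + 4*U (x(N, U) = 9 + (-11 + 15)*(-49 + U) = 9 + 4*(-49 + U) = 9 + (-196 + 4*U) = -187 + 4*U)
sqrt(x(b(s(2, -2)), y(12)) + 39156) = sqrt((-187 + 4*(18*12)) + 39156) = sqrt((-187 + 4*216) + 39156) = sqrt((-187 + 864) + 39156) = sqrt(677 + 39156) = sqrt(39833)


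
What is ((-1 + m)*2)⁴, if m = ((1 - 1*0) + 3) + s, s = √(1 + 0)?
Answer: 4096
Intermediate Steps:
s = 1 (s = √1 = 1)
m = 5 (m = ((1 - 1*0) + 3) + 1 = ((1 + 0) + 3) + 1 = (1 + 3) + 1 = 4 + 1 = 5)
((-1 + m)*2)⁴ = ((-1 + 5)*2)⁴ = (4*2)⁴ = 8⁴ = 4096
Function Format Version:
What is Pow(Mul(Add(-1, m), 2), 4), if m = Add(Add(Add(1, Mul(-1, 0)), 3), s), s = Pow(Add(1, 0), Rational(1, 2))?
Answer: 4096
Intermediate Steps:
s = 1 (s = Pow(1, Rational(1, 2)) = 1)
m = 5 (m = Add(Add(Add(1, Mul(-1, 0)), 3), 1) = Add(Add(Add(1, 0), 3), 1) = Add(Add(1, 3), 1) = Add(4, 1) = 5)
Pow(Mul(Add(-1, m), 2), 4) = Pow(Mul(Add(-1, 5), 2), 4) = Pow(Mul(4, 2), 4) = Pow(8, 4) = 4096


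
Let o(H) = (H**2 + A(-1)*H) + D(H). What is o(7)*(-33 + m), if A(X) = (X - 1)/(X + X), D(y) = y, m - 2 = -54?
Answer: -5355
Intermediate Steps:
m = -52 (m = 2 - 54 = -52)
A(X) = (-1 + X)/(2*X) (A(X) = (-1 + X)/((2*X)) = (-1 + X)*(1/(2*X)) = (-1 + X)/(2*X))
o(H) = H**2 + 2*H (o(H) = (H**2 + ((1/2)*(-1 - 1)/(-1))*H) + H = (H**2 + ((1/2)*(-1)*(-2))*H) + H = (H**2 + 1*H) + H = (H**2 + H) + H = (H + H**2) + H = H**2 + 2*H)
o(7)*(-33 + m) = (7*(2 + 7))*(-33 - 52) = (7*9)*(-85) = 63*(-85) = -5355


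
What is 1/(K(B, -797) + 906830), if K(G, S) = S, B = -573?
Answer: 1/906033 ≈ 1.1037e-6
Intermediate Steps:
1/(K(B, -797) + 906830) = 1/(-797 + 906830) = 1/906033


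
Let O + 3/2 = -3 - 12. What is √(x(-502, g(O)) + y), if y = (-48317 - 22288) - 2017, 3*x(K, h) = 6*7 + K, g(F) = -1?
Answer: I*√654978/3 ≈ 269.77*I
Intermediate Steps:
O = -33/2 (O = -3/2 + (-3 - 12) = -3/2 - 15 = -33/2 ≈ -16.500)
x(K, h) = 14 + K/3 (x(K, h) = (6*7 + K)/3 = (42 + K)/3 = 14 + K/3)
y = -72622 (y = -70605 - 2017 = -72622)
√(x(-502, g(O)) + y) = √((14 + (⅓)*(-502)) - 72622) = √((14 - 502/3) - 72622) = √(-460/3 - 72622) = √(-218326/3) = I*√654978/3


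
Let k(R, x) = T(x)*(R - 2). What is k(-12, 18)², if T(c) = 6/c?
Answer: 196/9 ≈ 21.778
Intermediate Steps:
k(R, x) = 6*(-2 + R)/x (k(R, x) = (6/x)*(R - 2) = (6/x)*(-2 + R) = 6*(-2 + R)/x)
k(-12, 18)² = (6*(-2 - 12)/18)² = (6*(1/18)*(-14))² = (-14/3)² = 196/9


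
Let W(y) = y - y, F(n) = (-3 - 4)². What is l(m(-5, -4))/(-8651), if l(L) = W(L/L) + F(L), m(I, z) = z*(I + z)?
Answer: -49/8651 ≈ -0.0056641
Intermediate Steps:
F(n) = 49 (F(n) = (-7)² = 49)
W(y) = 0
l(L) = 49 (l(L) = 0 + 49 = 49)
l(m(-5, -4))/(-8651) = 49/(-8651) = 49*(-1/8651) = -49/8651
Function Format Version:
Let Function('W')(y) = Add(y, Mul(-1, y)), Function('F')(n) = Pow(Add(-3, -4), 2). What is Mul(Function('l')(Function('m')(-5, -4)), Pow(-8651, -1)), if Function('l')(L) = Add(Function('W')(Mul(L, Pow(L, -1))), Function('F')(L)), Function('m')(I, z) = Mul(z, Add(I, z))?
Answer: Rational(-49, 8651) ≈ -0.0056641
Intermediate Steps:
Function('F')(n) = 49 (Function('F')(n) = Pow(-7, 2) = 49)
Function('W')(y) = 0
Function('l')(L) = 49 (Function('l')(L) = Add(0, 49) = 49)
Mul(Function('l')(Function('m')(-5, -4)), Pow(-8651, -1)) = Mul(49, Pow(-8651, -1)) = Mul(49, Rational(-1, 8651)) = Rational(-49, 8651)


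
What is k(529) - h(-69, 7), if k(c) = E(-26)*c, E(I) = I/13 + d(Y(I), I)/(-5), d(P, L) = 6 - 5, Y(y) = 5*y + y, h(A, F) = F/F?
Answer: -5824/5 ≈ -1164.8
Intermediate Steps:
h(A, F) = 1
Y(y) = 6*y
d(P, L) = 1
E(I) = -1/5 + I/13 (E(I) = I/13 + 1/(-5) = I*(1/13) + 1*(-1/5) = I/13 - 1/5 = -1/5 + I/13)
k(c) = -11*c/5 (k(c) = (-1/5 + (1/13)*(-26))*c = (-1/5 - 2)*c = -11*c/5)
k(529) - h(-69, 7) = -11/5*529 - 1*1 = -5819/5 - 1 = -5824/5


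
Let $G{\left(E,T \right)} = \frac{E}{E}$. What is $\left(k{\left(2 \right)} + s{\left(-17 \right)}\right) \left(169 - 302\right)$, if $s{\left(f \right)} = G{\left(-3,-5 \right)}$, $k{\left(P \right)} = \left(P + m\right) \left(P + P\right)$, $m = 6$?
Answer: $-4389$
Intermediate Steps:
$k{\left(P \right)} = 2 P \left(6 + P\right)$ ($k{\left(P \right)} = \left(P + 6\right) \left(P + P\right) = \left(6 + P\right) 2 P = 2 P \left(6 + P\right)$)
$G{\left(E,T \right)} = 1$
$s{\left(f \right)} = 1$
$\left(k{\left(2 \right)} + s{\left(-17 \right)}\right) \left(169 - 302\right) = \left(2 \cdot 2 \left(6 + 2\right) + 1\right) \left(169 - 302\right) = \left(2 \cdot 2 \cdot 8 + 1\right) \left(-133\right) = \left(32 + 1\right) \left(-133\right) = 33 \left(-133\right) = -4389$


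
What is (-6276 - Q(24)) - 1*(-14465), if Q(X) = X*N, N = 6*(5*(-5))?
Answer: 11789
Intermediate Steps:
N = -150 (N = 6*(-25) = -150)
Q(X) = -150*X (Q(X) = X*(-150) = -150*X)
(-6276 - Q(24)) - 1*(-14465) = (-6276 - (-150)*24) - 1*(-14465) = (-6276 - 1*(-3600)) + 14465 = (-6276 + 3600) + 14465 = -2676 + 14465 = 11789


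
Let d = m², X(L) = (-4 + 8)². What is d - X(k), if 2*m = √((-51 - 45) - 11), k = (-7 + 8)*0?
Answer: -171/4 ≈ -42.750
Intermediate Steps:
k = 0 (k = 1*0 = 0)
m = I*√107/2 (m = √((-51 - 45) - 11)/2 = √(-96 - 11)/2 = √(-107)/2 = (I*√107)/2 = I*√107/2 ≈ 5.172*I)
X(L) = 16 (X(L) = 4² = 16)
d = -107/4 (d = (I*√107/2)² = -107/4 ≈ -26.750)
d - X(k) = -107/4 - 1*16 = -107/4 - 16 = -171/4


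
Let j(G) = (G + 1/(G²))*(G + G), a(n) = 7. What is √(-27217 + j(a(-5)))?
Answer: I*√1328817/7 ≈ 164.68*I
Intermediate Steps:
j(G) = 2*G*(G + G⁻²) (j(G) = (G + G⁻²)*(2*G) = 2*G*(G + G⁻²))
√(-27217 + j(a(-5))) = √(-27217 + 2*(1 + 7³)/7) = √(-27217 + 2*(⅐)*(1 + 343)) = √(-27217 + 2*(⅐)*344) = √(-27217 + 688/7) = √(-189831/7) = I*√1328817/7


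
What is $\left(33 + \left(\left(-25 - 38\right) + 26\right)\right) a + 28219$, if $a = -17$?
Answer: $28287$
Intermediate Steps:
$\left(33 + \left(\left(-25 - 38\right) + 26\right)\right) a + 28219 = \left(33 + \left(\left(-25 - 38\right) + 26\right)\right) \left(-17\right) + 28219 = \left(33 + \left(-63 + 26\right)\right) \left(-17\right) + 28219 = \left(33 - 37\right) \left(-17\right) + 28219 = \left(-4\right) \left(-17\right) + 28219 = 68 + 28219 = 28287$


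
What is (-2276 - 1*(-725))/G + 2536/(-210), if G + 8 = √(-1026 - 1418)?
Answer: -14222/1995 + 47*I*√611/38 ≈ -7.1288 + 30.573*I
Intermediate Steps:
G = -8 + 2*I*√611 (G = -8 + √(-1026 - 1418) = -8 + √(-2444) = -8 + 2*I*√611 ≈ -8.0 + 49.437*I)
(-2276 - 1*(-725))/G + 2536/(-210) = (-2276 - 1*(-725))/(-8 + 2*I*√611) + 2536/(-210) = (-2276 + 725)/(-8 + 2*I*√611) + 2536*(-1/210) = -1551/(-8 + 2*I*√611) - 1268/105 = -1268/105 - 1551/(-8 + 2*I*√611)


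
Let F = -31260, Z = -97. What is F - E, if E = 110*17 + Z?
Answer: -33033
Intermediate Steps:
E = 1773 (E = 110*17 - 97 = 1870 - 97 = 1773)
F - E = -31260 - 1*1773 = -31260 - 1773 = -33033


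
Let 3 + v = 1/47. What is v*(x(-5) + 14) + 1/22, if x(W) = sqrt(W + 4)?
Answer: -43073/1034 - 140*I/47 ≈ -41.657 - 2.9787*I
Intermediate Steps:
x(W) = sqrt(4 + W)
v = -140/47 (v = -3 + 1/47 = -140/47 ≈ -2.9787)
v*(x(-5) + 14) + 1/22 = -140*(sqrt(4 - 5) + 14)/47 + 1/22 = -140*(sqrt(-1) + 14)/47 + 1/22 = -140*(I + 14)/47 + 1/22 = -140*(14 + I)/47 + 1/22 = (-1960/47 - 140*I/47) + 1/22 = -43073/1034 - 140*I/47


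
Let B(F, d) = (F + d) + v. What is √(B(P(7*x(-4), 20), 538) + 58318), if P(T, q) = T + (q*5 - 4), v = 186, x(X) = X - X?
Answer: √59138 ≈ 243.18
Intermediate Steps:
x(X) = 0
P(T, q) = -4 + T + 5*q (P(T, q) = T + (5*q - 4) = T + (-4 + 5*q) = -4 + T + 5*q)
B(F, d) = 186 + F + d (B(F, d) = (F + d) + 186 = 186 + F + d)
√(B(P(7*x(-4), 20), 538) + 58318) = √((186 + (-4 + 7*0 + 5*20) + 538) + 58318) = √((186 + (-4 + 0 + 100) + 538) + 58318) = √((186 + 96 + 538) + 58318) = √(820 + 58318) = √59138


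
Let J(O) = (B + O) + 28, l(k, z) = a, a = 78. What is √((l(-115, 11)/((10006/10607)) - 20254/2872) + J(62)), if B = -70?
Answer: √1234004055022939/3592154 ≈ 9.7792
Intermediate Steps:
l(k, z) = 78
J(O) = -42 + O (J(O) = (-70 + O) + 28 = -42 + O)
√((l(-115, 11)/((10006/10607)) - 20254/2872) + J(62)) = √((78/((10006/10607)) - 20254/2872) + (-42 + 62)) = √((78/((10006*(1/10607))) - 20254*1/2872) + 20) = √((78/(10006/10607) - 10127/1436) + 20) = √((78*(10607/10006) - 10127/1436) + 20) = √((413673/5003 - 10127/1436) + 20) = √(543369047/7184308 + 20) = √(687055207/7184308) = √1234004055022939/3592154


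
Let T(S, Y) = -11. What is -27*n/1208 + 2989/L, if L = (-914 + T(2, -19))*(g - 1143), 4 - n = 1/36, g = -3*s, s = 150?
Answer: -617699377/7120072800 ≈ -0.086755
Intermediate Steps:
g = -450 (g = -3*150 = -450)
n = 143/36 (n = 4 - 1/36 = 143/36 ≈ 3.9722)
L = 1473525 (L = (-914 - 11)*(-450 - 1143) = -925*(-1593) = 1473525)
-27*n/1208 + 2989/L = -27*143/36/1208 + 2989/1473525 = -429/4*1/1208 + 2989*(1/1473525) = -429/4832 + 2989/1473525 = -617699377/7120072800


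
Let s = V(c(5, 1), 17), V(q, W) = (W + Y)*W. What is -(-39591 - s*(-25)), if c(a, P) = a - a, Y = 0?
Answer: 32366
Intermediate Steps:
c(a, P) = 0
V(q, W) = W² (V(q, W) = (W + 0)*W = W*W = W²)
s = 289 (s = 17² = 289)
-(-39591 - s*(-25)) = -(-39591 - 289*(-25)) = -(-39591 - 1*(-7225)) = -(-39591 + 7225) = -1*(-32366) = 32366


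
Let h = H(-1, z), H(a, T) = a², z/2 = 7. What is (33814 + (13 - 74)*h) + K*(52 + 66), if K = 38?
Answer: 38237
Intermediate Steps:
z = 14 (z = 2*7 = 14)
h = 1 (h = (-1)² = 1)
(33814 + (13 - 74)*h) + K*(52 + 66) = (33814 + (13 - 74)*1) + 38*(52 + 66) = (33814 - 61*1) + 38*118 = (33814 - 61) + 4484 = 33753 + 4484 = 38237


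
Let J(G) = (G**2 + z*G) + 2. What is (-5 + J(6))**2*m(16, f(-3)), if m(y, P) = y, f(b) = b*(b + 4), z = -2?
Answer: 7056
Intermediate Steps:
f(b) = b*(4 + b)
J(G) = 2 + G**2 - 2*G (J(G) = (G**2 - 2*G) + 2 = 2 + G**2 - 2*G)
(-5 + J(6))**2*m(16, f(-3)) = (-5 + (2 + 6**2 - 2*6))**2*16 = (-5 + (2 + 36 - 12))**2*16 = (-5 + 26)**2*16 = 21**2*16 = 441*16 = 7056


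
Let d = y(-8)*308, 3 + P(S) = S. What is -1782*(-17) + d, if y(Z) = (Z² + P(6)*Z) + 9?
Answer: 45386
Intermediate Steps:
P(S) = -3 + S
y(Z) = 9 + Z² + 3*Z (y(Z) = (Z² + (-3 + 6)*Z) + 9 = (Z² + 3*Z) + 9 = 9 + Z² + 3*Z)
d = 15092 (d = (9 + (-8)² + 3*(-8))*308 = (9 + 64 - 24)*308 = 49*308 = 15092)
-1782*(-17) + d = -1782*(-17) + 15092 = -1*(-30294) + 15092 = 30294 + 15092 = 45386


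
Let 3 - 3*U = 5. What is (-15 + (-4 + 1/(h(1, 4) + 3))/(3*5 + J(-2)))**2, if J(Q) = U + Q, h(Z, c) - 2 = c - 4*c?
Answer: 15776784/67081 ≈ 235.19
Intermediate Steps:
U = -2/3 (U = 1 - 1/3*5 = 1 - 5/3 = -2/3 ≈ -0.66667)
h(Z, c) = 2 - 3*c (h(Z, c) = 2 + (c - 4*c) = 2 - 3*c)
J(Q) = -2/3 + Q
(-15 + (-4 + 1/(h(1, 4) + 3))/(3*5 + J(-2)))**2 = (-15 + (-4 + 1/((2 - 3*4) + 3))/(3*5 + (-2/3 - 2)))**2 = (-15 + (-4 + 1/((2 - 12) + 3))/(15 - 8/3))**2 = (-15 + (-4 + 1/(-10 + 3))/(37/3))**2 = (-15 + (-4 + 1/(-7))*(3/37))**2 = (-15 + (-4 - 1/7)*(3/37))**2 = (-15 - 29/7*3/37)**2 = (-15 - 87/259)**2 = (-3972/259)**2 = 15776784/67081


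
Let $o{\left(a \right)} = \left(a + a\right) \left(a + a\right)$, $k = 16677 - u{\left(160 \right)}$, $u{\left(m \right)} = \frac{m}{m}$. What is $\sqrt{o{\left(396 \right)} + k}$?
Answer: $2 \sqrt{160985} \approx 802.46$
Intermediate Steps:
$u{\left(m \right)} = 1$
$k = 16676$ ($k = 16677 - 1 = 16676$)
$o{\left(a \right)} = 4 a^{2}$ ($o{\left(a \right)} = 2 a 2 a = 4 a^{2}$)
$\sqrt{o{\left(396 \right)} + k} = \sqrt{4 \cdot 396^{2} + 16676} = \sqrt{4 \cdot 156816 + 16676} = \sqrt{627264 + 16676} = \sqrt{643940} = 2 \sqrt{160985}$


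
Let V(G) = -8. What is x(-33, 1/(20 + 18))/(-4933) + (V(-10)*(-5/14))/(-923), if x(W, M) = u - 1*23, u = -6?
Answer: 88709/31872113 ≈ 0.0027833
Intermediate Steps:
x(W, M) = -29 (x(W, M) = -6 - 1*23 = -6 - 23 = -29)
x(-33, 1/(20 + 18))/(-4933) + (V(-10)*(-5/14))/(-923) = -29/(-4933) - (-40)/14/(-923) = -29*(-1/4933) - (-40)/14*(-1/923) = 29/4933 - 8*(-5/14)*(-1/923) = 29/4933 + (20/7)*(-1/923) = 29/4933 - 20/6461 = 88709/31872113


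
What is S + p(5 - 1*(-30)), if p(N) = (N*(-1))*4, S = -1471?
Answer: -1611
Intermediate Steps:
p(N) = -4*N (p(N) = -N*4 = -4*N)
S + p(5 - 1*(-30)) = -1471 - 4*(5 - 1*(-30)) = -1471 - 4*(5 + 30) = -1471 - 4*35 = -1471 - 140 = -1611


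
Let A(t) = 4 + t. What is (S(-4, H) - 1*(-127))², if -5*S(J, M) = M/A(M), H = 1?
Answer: 10074276/625 ≈ 16119.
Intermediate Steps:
S(J, M) = -M/(5*(4 + M))
(S(-4, H) - 1*(-127))² = (-1*1/(20 + 5*1) - 1*(-127))² = (-1*1/(20 + 5) + 127)² = (-1*1/25 + 127)² = (-1*1*1/25 + 127)² = (-1/25 + 127)² = (3174/25)² = 10074276/625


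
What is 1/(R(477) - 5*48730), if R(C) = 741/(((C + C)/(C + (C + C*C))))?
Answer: -2/132361 ≈ -1.5110e-5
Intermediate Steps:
R(C) = 741*(C**2 + 2*C)/(2*C) (R(C) = 741/(((2*C)/(C + (C + C**2)))) = 741/(((2*C)/(C**2 + 2*C))) = 741/((2*C/(C**2 + 2*C))) = 741*((C**2 + 2*C)/(2*C)) = 741*(C**2 + 2*C)/(2*C))
1/(R(477) - 5*48730) = 1/((741 + (741/2)*477) - 5*48730) = 1/((741 + 353457/2) - 243650) = 1/(354939/2 - 243650) = 1/(-132361/2) = -2/132361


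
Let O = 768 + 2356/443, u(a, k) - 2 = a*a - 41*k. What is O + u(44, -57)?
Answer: 2236405/443 ≈ 5048.3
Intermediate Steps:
u(a, k) = 2 + a² - 41*k (u(a, k) = 2 + (a*a - 41*k) = 2 + (a² - 41*k) = 2 + a² - 41*k)
O = 342580/443 (O = 768 + 2356*(1/443) = 768 + 2356/443 = 342580/443 ≈ 773.32)
O + u(44, -57) = 342580/443 + (2 + 44² - 41*(-57)) = 342580/443 + (2 + 1936 + 2337) = 342580/443 + 4275 = 2236405/443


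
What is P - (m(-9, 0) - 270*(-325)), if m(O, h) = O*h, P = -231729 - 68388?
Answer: -387867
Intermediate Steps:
P = -300117
P - (m(-9, 0) - 270*(-325)) = -300117 - (-9*0 - 270*(-325)) = -300117 - (0 + 87750) = -300117 - 1*87750 = -300117 - 87750 = -387867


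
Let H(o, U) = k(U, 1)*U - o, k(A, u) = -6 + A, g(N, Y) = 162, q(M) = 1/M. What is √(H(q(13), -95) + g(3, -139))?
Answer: 2*√412230/13 ≈ 98.777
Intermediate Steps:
H(o, U) = -o + U*(-6 + U) (H(o, U) = (-6 + U)*U - o = U*(-6 + U) - o = -o + U*(-6 + U))
√(H(q(13), -95) + g(3, -139)) = √((-1/13 - 95*(-6 - 95)) + 162) = √((-1*1/13 - 95*(-101)) + 162) = √((-1/13 + 9595) + 162) = √(124734/13 + 162) = √(126840/13) = 2*√412230/13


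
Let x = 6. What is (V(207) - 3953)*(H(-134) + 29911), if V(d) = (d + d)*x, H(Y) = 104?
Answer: -44092035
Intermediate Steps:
V(d) = 12*d (V(d) = (d + d)*6 = (2*d)*6 = 12*d)
(V(207) - 3953)*(H(-134) + 29911) = (12*207 - 3953)*(104 + 29911) = (2484 - 3953)*30015 = -1469*30015 = -44092035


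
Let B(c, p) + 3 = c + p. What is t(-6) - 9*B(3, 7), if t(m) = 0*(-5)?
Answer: -63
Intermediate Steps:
t(m) = 0
B(c, p) = -3 + c + p (B(c, p) = -3 + (c + p) = -3 + c + p)
t(-6) - 9*B(3, 7) = 0 - 9*(-3 + 3 + 7) = 0 - 9*7 = 0 - 63 = -63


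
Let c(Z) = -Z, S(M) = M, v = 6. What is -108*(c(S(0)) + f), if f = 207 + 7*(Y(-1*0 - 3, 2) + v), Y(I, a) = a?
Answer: -28404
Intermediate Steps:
f = 263 (f = 207 + 7*(2 + 6) = 207 + 7*8 = 207 + 56 = 263)
-108*(c(S(0)) + f) = -108*(-1*0 + 263) = -108*(0 + 263) = -108*263 = -28404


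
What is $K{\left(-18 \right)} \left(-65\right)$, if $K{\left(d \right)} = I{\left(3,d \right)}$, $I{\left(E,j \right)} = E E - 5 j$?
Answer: $-6435$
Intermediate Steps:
$I{\left(E,j \right)} = E^{2} - 5 j$
$K{\left(d \right)} = 9 - 5 d$ ($K{\left(d \right)} = 3^{2} - 5 d = 9 - 5 d$)
$K{\left(-18 \right)} \left(-65\right) = \left(9 - -90\right) \left(-65\right) = \left(9 + 90\right) \left(-65\right) = 99 \left(-65\right) = -6435$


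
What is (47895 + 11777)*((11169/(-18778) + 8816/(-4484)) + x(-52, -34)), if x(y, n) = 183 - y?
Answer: 7683359290836/553951 ≈ 1.3870e+7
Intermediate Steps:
(47895 + 11777)*((11169/(-18778) + 8816/(-4484)) + x(-52, -34)) = (47895 + 11777)*((11169/(-18778) + 8816/(-4484)) + (183 - 1*(-52))) = 59672*((11169*(-1/18778) + 8816*(-1/4484)) + (183 + 52)) = 59672*((-11169/18778 - 116/59) + 235) = 59672*(-2837219/1107902 + 235) = 59672*(257519751/1107902) = 7683359290836/553951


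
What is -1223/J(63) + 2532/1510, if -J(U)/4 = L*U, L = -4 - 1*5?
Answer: 1947923/1712340 ≈ 1.1376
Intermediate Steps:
L = -9 (L = -4 - 5 = -9)
J(U) = 36*U (J(U) = -(-36)*U = 36*U)
-1223/J(63) + 2532/1510 = -1223/(36*63) + 2532/1510 = -1223/2268 + 2532*(1/1510) = -1223*1/2268 + 1266/755 = -1223/2268 + 1266/755 = 1947923/1712340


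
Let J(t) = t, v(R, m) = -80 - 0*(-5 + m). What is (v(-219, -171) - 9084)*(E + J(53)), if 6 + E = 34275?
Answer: -314526808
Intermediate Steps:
E = 34269 (E = -6 + 34275 = 34269)
v(R, m) = -80 (v(R, m) = -80 - 1*0 = -80 + 0 = -80)
(v(-219, -171) - 9084)*(E + J(53)) = (-80 - 9084)*(34269 + 53) = -9164*34322 = -314526808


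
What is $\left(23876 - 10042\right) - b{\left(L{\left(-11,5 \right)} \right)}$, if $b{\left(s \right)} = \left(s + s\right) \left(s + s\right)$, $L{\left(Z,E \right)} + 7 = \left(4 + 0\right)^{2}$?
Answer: $13510$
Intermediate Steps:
$L{\left(Z,E \right)} = 9$ ($L{\left(Z,E \right)} = -7 + \left(4 + 0\right)^{2} = -7 + 4^{2} = -7 + 16 = 9$)
$b{\left(s \right)} = 4 s^{2}$ ($b{\left(s \right)} = 2 s 2 s = 4 s^{2}$)
$\left(23876 - 10042\right) - b{\left(L{\left(-11,5 \right)} \right)} = \left(23876 - 10042\right) - 4 \cdot 9^{2} = 13834 - 4 \cdot 81 = 13834 - 324 = 13510$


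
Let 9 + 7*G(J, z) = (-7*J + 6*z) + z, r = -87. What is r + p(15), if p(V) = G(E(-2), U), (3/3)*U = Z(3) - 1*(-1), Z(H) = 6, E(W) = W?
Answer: -555/7 ≈ -79.286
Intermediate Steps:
U = 7 (U = 6 - 1*(-1) = 6 + 1 = 7)
G(J, z) = -9/7 + z - J (G(J, z) = -9/7 + ((-7*J + 6*z) + z)/7 = -9/7 + (-7*J + 7*z)/7 = -9/7 + (z - J) = -9/7 + z - J)
p(V) = 54/7 (p(V) = -9/7 + 7 - 1*(-2) = -9/7 + 7 + 2 = 54/7)
r + p(15) = -87 + 54/7 = -555/7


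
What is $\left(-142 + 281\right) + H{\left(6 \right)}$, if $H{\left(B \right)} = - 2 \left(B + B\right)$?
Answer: $115$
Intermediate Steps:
$H{\left(B \right)} = - 4 B$ ($H{\left(B \right)} = - 2 \cdot 2 B = - 4 B$)
$\left(-142 + 281\right) + H{\left(6 \right)} = \left(-142 + 281\right) - 24 = 139 - 24 = 115$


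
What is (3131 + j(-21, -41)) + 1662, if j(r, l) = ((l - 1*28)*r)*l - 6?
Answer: -54622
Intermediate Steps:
j(r, l) = -6 + l*r*(-28 + l) (j(r, l) = ((l - 28)*r)*l - 6 = ((-28 + l)*r)*l - 6 = (r*(-28 + l))*l - 6 = l*r*(-28 + l) - 6 = -6 + l*r*(-28 + l))
(3131 + j(-21, -41)) + 1662 = (3131 + (-6 - 21*(-41)² - 28*(-41)*(-21))) + 1662 = (3131 + (-6 - 21*1681 - 24108)) + 1662 = (3131 + (-6 - 35301 - 24108)) + 1662 = (3131 - 59415) + 1662 = -56284 + 1662 = -54622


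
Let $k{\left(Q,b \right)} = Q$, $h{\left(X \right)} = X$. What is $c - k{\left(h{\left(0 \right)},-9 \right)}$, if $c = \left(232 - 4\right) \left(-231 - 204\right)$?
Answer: $-99180$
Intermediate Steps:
$c = -99180$ ($c = 228 \left(-435\right) = -99180$)
$c - k{\left(h{\left(0 \right)},-9 \right)} = -99180 - 0 = -99180 + 0 = -99180$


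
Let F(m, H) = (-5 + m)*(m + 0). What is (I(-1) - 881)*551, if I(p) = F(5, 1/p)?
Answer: -485431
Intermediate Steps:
F(m, H) = m*(-5 + m) (F(m, H) = (-5 + m)*m = m*(-5 + m))
I(p) = 0 (I(p) = 5*(-5 + 5) = 5*0 = 0)
(I(-1) - 881)*551 = (0 - 881)*551 = -881*551 = -485431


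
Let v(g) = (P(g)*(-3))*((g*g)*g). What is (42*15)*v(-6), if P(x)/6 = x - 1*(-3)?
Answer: -7348320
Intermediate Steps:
P(x) = 18 + 6*x (P(x) = 6*(x - 1*(-3)) = 6*(x + 3) = 6*(3 + x) = 18 + 6*x)
v(g) = g³*(-54 - 18*g) (v(g) = ((18 + 6*g)*(-3))*((g*g)*g) = (-54 - 18*g)*(g²*g) = (-54 - 18*g)*g³ = g³*(-54 - 18*g))
(42*15)*v(-6) = (42*15)*(18*(-6)³*(-3 - 1*(-6))) = 630*(18*(-216)*(-3 + 6)) = 630*(18*(-216)*3) = 630*(-11664) = -7348320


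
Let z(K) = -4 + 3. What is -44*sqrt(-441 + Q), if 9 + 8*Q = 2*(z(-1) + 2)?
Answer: -11*I*sqrt(7070) ≈ -924.92*I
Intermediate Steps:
z(K) = -1
Q = -7/8 (Q = -9/8 + (2*(-1 + 2))/8 = -9/8 + (2*1)/8 = -9/8 + (1/8)*2 = -9/8 + 1/4 = -7/8 ≈ -0.87500)
-44*sqrt(-441 + Q) = -44*sqrt(-441 - 7/8) = -11*I*sqrt(7070)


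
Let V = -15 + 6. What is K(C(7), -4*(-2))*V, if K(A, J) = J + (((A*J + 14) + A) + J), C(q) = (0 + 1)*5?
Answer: -675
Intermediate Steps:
C(q) = 5 (C(q) = 1*5 = 5)
V = -9
K(A, J) = 14 + A + 2*J + A*J (K(A, J) = J + (((14 + A*J) + A) + J) = J + ((14 + A + A*J) + J) = J + (14 + A + J + A*J) = 14 + A + 2*J + A*J)
K(C(7), -4*(-2))*V = (14 + 5 + 2*(-4*(-2)) + 5*(-4*(-2)))*(-9) = (14 + 5 + 2*8 + 5*8)*(-9) = (14 + 5 + 16 + 40)*(-9) = 75*(-9) = -675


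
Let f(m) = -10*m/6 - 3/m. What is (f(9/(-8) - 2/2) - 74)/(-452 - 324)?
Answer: 28171/316608 ≈ 0.088978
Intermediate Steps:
f(m) = -3/m - 5*m/3 (f(m) = -5*m/3 - 3/m = -3/m - 5*m/3)
(f(9/(-8) - 2/2) - 74)/(-452 - 324) = ((-3/(9/(-8) - 2/2) - 5*(9/(-8) - 2/2)/3) - 74)/(-452 - 324) = ((-3/(9*(-⅛) - 2*½) - 5*(9*(-⅛) - 2*½)/3) - 74)/(-776) = ((-3/(-9/8 - 1) - 5*(-9/8 - 1)/3) - 74)*(-1/776) = ((-3/(-17/8) - 5/3*(-17/8)) - 74)*(-1/776) = ((-3*(-8/17) + 85/24) - 74)*(-1/776) = ((24/17 + 85/24) - 74)*(-1/776) = (2021/408 - 74)*(-1/776) = -28171/408*(-1/776) = 28171/316608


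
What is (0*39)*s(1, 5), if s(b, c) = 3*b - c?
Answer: 0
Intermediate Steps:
s(b, c) = -c + 3*b
(0*39)*s(1, 5) = (0*39)*(-1*5 + 3*1) = 0*(-5 + 3) = 0*(-2) = 0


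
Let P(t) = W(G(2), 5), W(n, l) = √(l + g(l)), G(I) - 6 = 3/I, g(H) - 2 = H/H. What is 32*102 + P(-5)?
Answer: 3264 + 2*√2 ≈ 3266.8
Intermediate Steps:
g(H) = 3 (g(H) = 2 + H/H = 2 + 1 = 3)
G(I) = 6 + 3/I
W(n, l) = √(3 + l) (W(n, l) = √(l + 3) = √(3 + l))
P(t) = 2*√2 (P(t) = √(3 + 5) = √8 = 2*√2)
32*102 + P(-5) = 32*102 + 2*√2 = 3264 + 2*√2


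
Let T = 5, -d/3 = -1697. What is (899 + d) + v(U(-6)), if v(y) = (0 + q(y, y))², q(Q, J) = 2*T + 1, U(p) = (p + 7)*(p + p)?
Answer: 6111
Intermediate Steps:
d = 5091 (d = -3*(-1697) = 5091)
U(p) = 2*p*(7 + p) (U(p) = (7 + p)*(2*p) = 2*p*(7 + p))
q(Q, J) = 11 (q(Q, J) = 2*5 + 1 = 10 + 1 = 11)
v(y) = 121 (v(y) = (0 + 11)² = 11² = 121)
(899 + d) + v(U(-6)) = (899 + 5091) + 121 = 5990 + 121 = 6111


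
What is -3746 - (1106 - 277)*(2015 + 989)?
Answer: -2494062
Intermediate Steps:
-3746 - (1106 - 277)*(2015 + 989) = -3746 - 829*3004 = -3746 - 1*2490316 = -3746 - 2490316 = -2494062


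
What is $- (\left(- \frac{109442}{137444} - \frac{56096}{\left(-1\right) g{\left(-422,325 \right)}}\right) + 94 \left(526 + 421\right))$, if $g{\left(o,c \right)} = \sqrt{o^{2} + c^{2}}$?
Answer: $- \frac{6117440275}{68722} - \frac{56096 \sqrt{101}}{5353} \approx -89123.0$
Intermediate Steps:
$g{\left(o,c \right)} = \sqrt{c^{2} + o^{2}}$
$- (\left(- \frac{109442}{137444} - \frac{56096}{\left(-1\right) g{\left(-422,325 \right)}}\right) + 94 \left(526 + 421\right)) = - (\left(- \frac{109442}{137444} - \frac{56096}{\left(-1\right) \sqrt{325^{2} + \left(-422\right)^{2}}}\right) + 94 \left(526 + 421\right)) = - (\left(\left(-109442\right) \frac{1}{137444} - \frac{56096}{\left(-1\right) \sqrt{105625 + 178084}}\right) + 94 \cdot 947) = - (\left(- \frac{54721}{68722} - \frac{56096}{\left(-1\right) \sqrt{283709}}\right) + 89018) = - (\left(- \frac{54721}{68722} - \frac{56096}{\left(-1\right) 53 \sqrt{101}}\right) + 89018) = - (\left(- \frac{54721}{68722} - \frac{56096}{\left(-53\right) \sqrt{101}}\right) + 89018) = - (\left(- \frac{54721}{68722} - 56096 \left(- \frac{\sqrt{101}}{5353}\right)\right) + 89018) = - (\left(- \frac{54721}{68722} + \frac{56096 \sqrt{101}}{5353}\right) + 89018) = - (\frac{6117440275}{68722} + \frac{56096 \sqrt{101}}{5353}) = - \frac{6117440275}{68722} - \frac{56096 \sqrt{101}}{5353}$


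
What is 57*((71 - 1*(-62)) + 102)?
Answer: 13395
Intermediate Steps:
57*((71 - 1*(-62)) + 102) = 57*((71 + 62) + 102) = 57*(133 + 102) = 57*235 = 13395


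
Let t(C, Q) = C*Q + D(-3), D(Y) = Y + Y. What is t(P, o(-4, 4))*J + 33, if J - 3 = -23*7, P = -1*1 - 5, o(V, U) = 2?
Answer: 2877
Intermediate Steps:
P = -6 (P = -1 - 5 = -6)
D(Y) = 2*Y
t(C, Q) = -6 + C*Q (t(C, Q) = C*Q + 2*(-3) = C*Q - 6 = -6 + C*Q)
J = -158 (J = 3 - 23*7 = 3 - 161 = -158)
t(P, o(-4, 4))*J + 33 = (-6 - 6*2)*(-158) + 33 = (-6 - 12)*(-158) + 33 = -18*(-158) + 33 = 2844 + 33 = 2877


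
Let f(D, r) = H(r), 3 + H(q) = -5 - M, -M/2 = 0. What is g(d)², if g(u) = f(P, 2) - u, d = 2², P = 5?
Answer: 144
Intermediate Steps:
M = 0 (M = -2*0 = 0)
H(q) = -8 (H(q) = -3 + (-5 - 1*0) = -3 + (-5 + 0) = -3 - 5 = -8)
f(D, r) = -8
d = 4
g(u) = -8 - u
g(d)² = (-8 - 1*4)² = (-8 - 4)² = (-12)² = 144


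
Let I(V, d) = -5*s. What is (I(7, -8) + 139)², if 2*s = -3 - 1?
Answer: 22201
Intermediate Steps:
s = -2 (s = (-3 - 1)/2 = (½)*(-4) = -2)
I(V, d) = 10 (I(V, d) = -5*(-2) = 10)
(I(7, -8) + 139)² = (10 + 139)² = 149² = 22201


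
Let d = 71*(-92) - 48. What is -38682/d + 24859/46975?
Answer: 28295131/4415650 ≈ 6.4079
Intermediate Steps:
d = -6580 (d = -6532 - 48 = -6580)
-38682/d + 24859/46975 = -38682/(-6580) + 24859/46975 = -38682*(-1/6580) + 24859*(1/46975) = 2763/470 + 24859/46975 = 28295131/4415650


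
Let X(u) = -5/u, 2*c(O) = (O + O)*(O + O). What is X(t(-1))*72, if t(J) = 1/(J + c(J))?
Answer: -360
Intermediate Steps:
c(O) = 2*O**2 (c(O) = ((O + O)*(O + O))/2 = ((2*O)*(2*O))/2 = (4*O**2)/2 = 2*O**2)
t(J) = 1/(J + 2*J**2)
X(t(-1))*72 = -5/1*72 = -5*1*72 = -5*72 = -360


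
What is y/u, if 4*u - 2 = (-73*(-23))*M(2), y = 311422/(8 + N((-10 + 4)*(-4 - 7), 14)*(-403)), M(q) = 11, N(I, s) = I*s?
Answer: -6626/36584763 ≈ -0.00018111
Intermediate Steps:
y = -155711/186182 (y = 311422/(8 + (((-10 + 4)*(-4 - 7))*14)*(-403)) = 311422/(8 + (-6*(-11)*14)*(-403)) = 311422/(8 + (66*14)*(-403)) = 311422/(8 + 924*(-403)) = 311422/(8 - 372372) = 311422/(-372364) = 311422*(-1/372364) = -155711/186182 ≈ -0.83634)
u = 18471/4 (u = 1/2 + (-73*(-23)*11)/4 = 1/2 + (1679*11)/4 = 1/2 + (1/4)*18469 = 1/2 + 18469/4 = 18471/4 ≈ 4617.8)
y/u = -155711/(186182*18471/4) = -155711/186182*4/18471 = -6626/36584763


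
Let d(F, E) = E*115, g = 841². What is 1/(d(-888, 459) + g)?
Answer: 1/760066 ≈ 1.3157e-6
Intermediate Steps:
g = 707281
d(F, E) = 115*E
1/(d(-888, 459) + g) = 1/(115*459 + 707281) = 1/(52785 + 707281) = 1/760066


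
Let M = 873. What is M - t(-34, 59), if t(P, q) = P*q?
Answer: 2879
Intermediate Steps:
M - t(-34, 59) = 873 - (-34)*59 = 873 - 1*(-2006) = 873 + 2006 = 2879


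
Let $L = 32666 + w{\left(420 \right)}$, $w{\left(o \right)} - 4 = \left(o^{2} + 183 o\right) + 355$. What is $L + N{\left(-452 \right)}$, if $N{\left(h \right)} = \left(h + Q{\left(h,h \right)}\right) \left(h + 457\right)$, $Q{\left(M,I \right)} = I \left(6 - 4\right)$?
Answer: $279505$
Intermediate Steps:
$Q{\left(M,I \right)} = 2 I$ ($Q{\left(M,I \right)} = I 2 = 2 I$)
$w{\left(o \right)} = 359 + o^{2} + 183 o$ ($w{\left(o \right)} = 4 + \left(\left(o^{2} + 183 o\right) + 355\right) = 4 + \left(355 + o^{2} + 183 o\right) = 359 + o^{2} + 183 o$)
$N{\left(h \right)} = 3 h \left(457 + h\right)$ ($N{\left(h \right)} = \left(h + 2 h\right) \left(h + 457\right) = 3 h \left(457 + h\right)$)
$L = 286285$ ($L = 32666 + \left(359 + 420^{2} + 183 \cdot 420\right) = 32666 + \left(359 + 176400 + 76860\right) = 32666 + 253619 = 286285$)
$L + N{\left(-452 \right)} = 286285 + 3 \left(-452\right) \left(457 - 452\right) = 286285 + 3 \left(-452\right) 5 = 286285 - 6780 = 279505$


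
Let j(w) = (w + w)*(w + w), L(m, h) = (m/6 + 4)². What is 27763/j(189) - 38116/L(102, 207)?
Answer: -12321821/142884 ≈ -86.237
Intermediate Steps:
L(m, h) = (4 + m/6)² (L(m, h) = (m*(⅙) + 4)² = (m/6 + 4)² = (4 + m/6)²)
j(w) = 4*w² (j(w) = (2*w)*(2*w) = 4*w²)
27763/j(189) - 38116/L(102, 207) = 27763/((4*189²)) - 38116*36/(24 + 102)² = 27763/((4*35721)) - 38116/((1/36)*126²) = 27763/142884 - 38116/((1/36)*15876) = 27763*(1/142884) - 38116/441 = 27763/142884 - 38116*1/441 = 27763/142884 - 38116/441 = -12321821/142884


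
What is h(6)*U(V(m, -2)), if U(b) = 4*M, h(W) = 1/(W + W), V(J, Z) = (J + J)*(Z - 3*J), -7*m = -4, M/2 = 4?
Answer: 8/3 ≈ 2.6667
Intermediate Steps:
M = 8 (M = 2*4 = 8)
m = 4/7 (m = -1/7*(-4) = 4/7 ≈ 0.57143)
V(J, Z) = 2*J*(Z - 3*J) (V(J, Z) = (2*J)*(Z - 3*J) = 2*J*(Z - 3*J))
h(W) = 1/(2*W)
U(b) = 32 (U(b) = 4*8 = 32)
h(6)*U(V(m, -2)) = ((1/2)/6)*32 = ((1/2)*(1/6))*32 = (1/12)*32 = 8/3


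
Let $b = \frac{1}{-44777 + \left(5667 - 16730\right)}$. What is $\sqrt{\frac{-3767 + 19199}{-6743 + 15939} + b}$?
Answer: $\frac{\sqrt{14285058596510}}{2917640} \approx 1.2954$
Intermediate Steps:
$b = - \frac{1}{55840}$ ($b = \frac{1}{-44777 - 11063} = \frac{1}{-55840} = - \frac{1}{55840} \approx -1.7908 \cdot 10^{-5}$)
$\sqrt{\frac{-3767 + 19199}{-6743 + 15939} + b} = \sqrt{\frac{-3767 + 19199}{-6743 + 15939} - \frac{1}{55840}} = \sqrt{\frac{15432}{9196} - \frac{1}{55840}} = \sqrt{15432 \cdot \frac{1}{9196} - \frac{1}{55840}} = \sqrt{\frac{3858}{2299} - \frac{1}{55840}} = \sqrt{\frac{215428421}{128376160}} = \frac{\sqrt{14285058596510}}{2917640}$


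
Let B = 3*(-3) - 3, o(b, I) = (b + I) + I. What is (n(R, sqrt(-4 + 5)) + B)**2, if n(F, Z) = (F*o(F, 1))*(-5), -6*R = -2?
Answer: 20449/81 ≈ 252.46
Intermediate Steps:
R = 1/3 (R = -1/6*(-2) = 1/3 ≈ 0.33333)
o(b, I) = b + 2*I (o(b, I) = (I + b) + I = b + 2*I)
B = -12 (B = -9 - 3 = -12)
n(F, Z) = -5*F*(2 + F) (n(F, Z) = (F*(F + 2*1))*(-5) = (F*(F + 2))*(-5) = (F*(2 + F))*(-5) = -5*F*(2 + F))
(n(R, sqrt(-4 + 5)) + B)**2 = (-5*1/3*(2 + 1/3) - 12)**2 = (-5*1/3*7/3 - 12)**2 = (-35/9 - 12)**2 = (-143/9)**2 = 20449/81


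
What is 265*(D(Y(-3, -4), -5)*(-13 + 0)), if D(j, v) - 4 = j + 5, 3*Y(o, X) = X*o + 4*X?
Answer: -79235/3 ≈ -26412.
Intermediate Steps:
Y(o, X) = 4*X/3 + X*o/3 (Y(o, X) = (X*o + 4*X)/3 = (4*X + X*o)/3 = 4*X/3 + X*o/3)
D(j, v) = 9 + j (D(j, v) = 4 + (j + 5) = 4 + (5 + j) = 9 + j)
265*(D(Y(-3, -4), -5)*(-13 + 0)) = 265*((9 + (⅓)*(-4)*(4 - 3))*(-13 + 0)) = 265*((9 + (⅓)*(-4)*1)*(-13)) = 265*((9 - 4/3)*(-13)) = 265*((23/3)*(-13)) = 265*(-299/3) = -79235/3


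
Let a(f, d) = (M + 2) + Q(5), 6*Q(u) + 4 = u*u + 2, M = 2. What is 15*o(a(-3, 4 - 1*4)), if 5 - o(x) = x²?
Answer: -10145/12 ≈ -845.42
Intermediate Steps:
Q(u) = -⅓ + u²/6 (Q(u) = -⅔ + (u*u + 2)/6 = -⅔ + (u² + 2)/6 = -⅔ + (2 + u²)/6 = -⅔ + (⅓ + u²/6) = -⅓ + u²/6)
a(f, d) = 47/6 (a(f, d) = (2 + 2) + (-⅓ + (⅙)*5²) = 4 + (-⅓ + (⅙)*25) = 4 + (-⅓ + 25/6) = 4 + 23/6 = 47/6)
o(x) = 5 - x²
15*o(a(-3, 4 - 1*4)) = 15*(5 - (47/6)²) = 15*(5 - 1*2209/36) = 15*(5 - 2209/36) = 15*(-2029/36) = -10145/12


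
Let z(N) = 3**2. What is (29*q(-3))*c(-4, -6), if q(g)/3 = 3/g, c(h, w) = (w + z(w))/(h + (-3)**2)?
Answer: -261/5 ≈ -52.200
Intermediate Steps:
z(N) = 9
c(h, w) = (9 + w)/(9 + h) (c(h, w) = (w + 9)/(h + (-3)**2) = (9 + w)/(h + 9) = (9 + w)/(9 + h))
q(g) = 9/g (q(g) = 3*(3/g) = 9/g)
(29*q(-3))*c(-4, -6) = (29*(9/(-3)))*((9 - 6)/(9 - 4)) = (29*(9*(-1/3)))*(3/5) = (29*(-3))*((1/5)*3) = -87*3/5 = -261/5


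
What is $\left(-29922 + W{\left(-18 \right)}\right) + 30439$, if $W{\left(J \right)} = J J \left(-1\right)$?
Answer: $193$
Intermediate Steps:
$W{\left(J \right)} = - J^{2}$ ($W{\left(J \right)} = J^{2} \left(-1\right) = - J^{2}$)
$\left(-29922 + W{\left(-18 \right)}\right) + 30439 = \left(-29922 - \left(-18\right)^{2}\right) + 30439 = \left(-29922 - 324\right) + 30439 = -30246 + 30439 = 193$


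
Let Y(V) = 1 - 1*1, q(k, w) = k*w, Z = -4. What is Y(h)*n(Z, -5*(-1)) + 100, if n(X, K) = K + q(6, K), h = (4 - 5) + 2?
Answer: 100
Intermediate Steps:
h = 1 (h = -1 + 2 = 1)
n(X, K) = 7*K (n(X, K) = K + 6*K = 7*K)
Y(V) = 0 (Y(V) = 1 - 1 = 0)
Y(h)*n(Z, -5*(-1)) + 100 = 0*(7*(-5*(-1))) + 100 = 0*(7*5) + 100 = 0*35 + 100 = 0 + 100 = 100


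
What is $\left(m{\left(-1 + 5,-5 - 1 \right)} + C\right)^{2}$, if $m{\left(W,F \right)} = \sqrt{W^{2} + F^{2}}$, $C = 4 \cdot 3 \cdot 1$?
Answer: $196 + 48 \sqrt{13} \approx 369.07$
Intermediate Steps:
$C = 12$ ($C = 12 \cdot 1 = 12$)
$m{\left(W,F \right)} = \sqrt{F^{2} + W^{2}}$
$\left(m{\left(-1 + 5,-5 - 1 \right)} + C\right)^{2} = \left(\sqrt{\left(-5 - 1\right)^{2} + \left(-1 + 5\right)^{2}} + 12\right)^{2} = \left(\sqrt{\left(-6\right)^{2} + 4^{2}} + 12\right)^{2} = \left(\sqrt{36 + 16} + 12\right)^{2} = \left(\sqrt{52} + 12\right)^{2} = \left(2 \sqrt{13} + 12\right)^{2} = \left(12 + 2 \sqrt{13}\right)^{2}$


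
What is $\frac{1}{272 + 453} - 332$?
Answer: $- \frac{240699}{725} \approx -332.0$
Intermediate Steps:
$\frac{1}{272 + 453} - 332 = \frac{1}{725} - 332 = - \frac{240699}{725}$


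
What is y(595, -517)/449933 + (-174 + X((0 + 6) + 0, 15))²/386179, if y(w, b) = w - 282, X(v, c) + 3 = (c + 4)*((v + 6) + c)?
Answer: 50916509995/173754676007 ≈ 0.29304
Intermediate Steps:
X(v, c) = -3 + (4 + c)*(6 + c + v) (X(v, c) = -3 + (c + 4)*((v + 6) + c) = -3 + (4 + c)*((6 + v) + c) = -3 + (4 + c)*(6 + c + v))
y(w, b) = -282 + w
y(595, -517)/449933 + (-174 + X((0 + 6) + 0, 15))²/386179 = (-282 + 595)/449933 + (-174 + (21 + 15² + 4*((0 + 6) + 0) + 10*15 + 15*((0 + 6) + 0)))²/386179 = 313*(1/449933) + (-174 + (21 + 225 + 4*(6 + 0) + 150 + 15*(6 + 0)))²*(1/386179) = 313/449933 + (-174 + (21 + 225 + 4*6 + 150 + 15*6))²*(1/386179) = 313/449933 + (-174 + (21 + 225 + 24 + 150 + 90))²*(1/386179) = 313/449933 + (-174 + 510)²*(1/386179) = 313/449933 + 336²*(1/386179) = 313/449933 + 112896*(1/386179) = 313/449933 + 112896/386179 = 50916509995/173754676007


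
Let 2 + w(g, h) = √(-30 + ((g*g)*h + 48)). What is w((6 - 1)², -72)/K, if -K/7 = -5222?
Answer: -1/18277 + 3*I*√102/5222 ≈ -5.4714e-5 + 0.0058021*I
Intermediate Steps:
K = 36554 (K = -7*(-5222) = 36554)
w(g, h) = -2 + √(18 + h*g²) (w(g, h) = -2 + √(-30 + ((g*g)*h + 48)) = -2 + √(-30 + (g²*h + 48)) = -2 + √(-30 + (h*g² + 48)) = -2 + √(-30 + (48 + h*g²)) = -2 + √(18 + h*g²))
w((6 - 1)², -72)/K = (-2 + √(18 - 72*(6 - 1)⁴))/36554 = (-2 + √(18 - 72*(5²)²))*(1/36554) = (-2 + √(18 - 72*25²))*(1/36554) = (-2 + √(18 - 72*625))*(1/36554) = (-2 + √(18 - 45000))*(1/36554) = (-2 + √(-44982))*(1/36554) = (-2 + 21*I*√102)*(1/36554) = -1/18277 + 3*I*√102/5222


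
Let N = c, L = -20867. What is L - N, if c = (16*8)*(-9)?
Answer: -19715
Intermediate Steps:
c = -1152 (c = 128*(-9) = -1152)
N = -1152
L - N = -20867 - 1*(-1152) = -20867 + 1152 = -19715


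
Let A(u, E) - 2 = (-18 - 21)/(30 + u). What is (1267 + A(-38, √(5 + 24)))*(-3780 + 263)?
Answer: -35841747/8 ≈ -4.4802e+6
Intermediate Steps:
A(u, E) = 2 - 39/(30 + u) (A(u, E) = 2 + (-18 - 21)/(30 + u) = 2 - 39/(30 + u))
(1267 + A(-38, √(5 + 24)))*(-3780 + 263) = (1267 + (21 + 2*(-38))/(30 - 38))*(-3780 + 263) = (1267 + (21 - 76)/(-8))*(-3517) = (1267 - ⅛*(-55))*(-3517) = (1267 + 55/8)*(-3517) = (10191/8)*(-3517) = -35841747/8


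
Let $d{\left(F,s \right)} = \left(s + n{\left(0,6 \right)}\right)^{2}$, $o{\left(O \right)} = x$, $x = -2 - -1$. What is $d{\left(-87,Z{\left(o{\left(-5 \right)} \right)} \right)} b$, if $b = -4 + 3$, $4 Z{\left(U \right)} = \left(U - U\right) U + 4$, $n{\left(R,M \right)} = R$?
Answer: $-1$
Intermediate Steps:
$x = -1$ ($x = -2 + 1 = -1$)
$o{\left(O \right)} = -1$
$Z{\left(U \right)} = 1$ ($Z{\left(U \right)} = \frac{\left(U - U\right) U + 4}{4} = \frac{0 U + 4}{4} = \frac{0 + 4}{4} = \frac{1}{4} \cdot 4 = 1$)
$b = -1$
$d{\left(F,s \right)} = s^{2}$ ($d{\left(F,s \right)} = \left(s + 0\right)^{2} = s^{2}$)
$d{\left(-87,Z{\left(o{\left(-5 \right)} \right)} \right)} b = 1^{2} \left(-1\right) = 1 \left(-1\right) = -1$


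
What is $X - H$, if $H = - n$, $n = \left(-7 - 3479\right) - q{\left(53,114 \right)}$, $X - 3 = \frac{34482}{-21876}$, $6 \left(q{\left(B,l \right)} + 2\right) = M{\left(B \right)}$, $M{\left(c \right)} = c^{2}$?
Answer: $- \frac{21606613}{5469} \approx -3950.7$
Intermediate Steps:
$q{\left(B,l \right)} = -2 + \frac{B^{2}}{6}$
$X = \frac{5191}{3646}$ ($X = 3 + \frac{34482}{-21876} = 3 + 34482 \left(- \frac{1}{21876}\right) = 3 - \frac{5747}{3646} = \frac{5191}{3646} \approx 1.4238$)
$n = - \frac{23713}{6}$ ($n = \left(-7 - 3479\right) - \left(-2 + \frac{53^{2}}{6}\right) = \left(-7 - 3479\right) - \left(-2 + \frac{1}{6} \cdot 2809\right) = -3486 - \left(-2 + \frac{2809}{6}\right) = -3486 - \frac{2797}{6} = - \frac{23713}{6} \approx -3952.2$)
$H = \frac{23713}{6}$ ($H = \left(-1\right) \left(- \frac{23713}{6}\right) = \frac{23713}{6} \approx 3952.2$)
$X - H = \frac{5191}{3646} - \frac{23713}{6} = - \frac{21606613}{5469}$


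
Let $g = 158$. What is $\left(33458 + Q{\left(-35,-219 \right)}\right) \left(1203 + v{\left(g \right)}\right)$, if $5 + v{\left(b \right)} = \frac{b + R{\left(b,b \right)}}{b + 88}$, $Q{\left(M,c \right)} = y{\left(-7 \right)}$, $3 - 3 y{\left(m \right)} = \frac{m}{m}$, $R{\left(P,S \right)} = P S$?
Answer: $\frac{5350542680}{123} \approx 4.35 \cdot 10^{7}$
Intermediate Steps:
$y{\left(m \right)} = \frac{2}{3}$ ($y{\left(m \right)} = 1 - \frac{m \frac{1}{m}}{3} = 1 - \frac{1}{3} = \frac{2}{3}$)
$Q{\left(M,c \right)} = \frac{2}{3}$
$v{\left(b \right)} = -5 + \frac{b + b^{2}}{88 + b}$ ($v{\left(b \right)} = -5 + \frac{b + b b}{b + 88} = -5 + \frac{b + b^{2}}{88 + b}$)
$\left(33458 + Q{\left(-35,-219 \right)}\right) \left(1203 + v{\left(g \right)}\right) = \left(33458 + \frac{2}{3}\right) \left(1203 + \frac{-440 + 158^{2} - 632}{88 + 158}\right) = \frac{100376 \left(1203 + \frac{-440 + 24964 - 632}{246}\right)}{3} = \frac{100376 \left(1203 + \frac{1}{246} \cdot 23892\right)}{3} = \frac{100376 \left(1203 + \frac{3982}{41}\right)}{3} = \frac{100376}{3} \cdot \frac{53305}{41} = \frac{5350542680}{123}$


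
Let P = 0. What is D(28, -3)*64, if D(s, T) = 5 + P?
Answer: 320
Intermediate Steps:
D(s, T) = 5 (D(s, T) = 5 + 0 = 5)
D(28, -3)*64 = 5*64 = 320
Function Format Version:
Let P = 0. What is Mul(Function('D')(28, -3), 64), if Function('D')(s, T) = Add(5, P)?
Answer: 320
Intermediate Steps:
Function('D')(s, T) = 5 (Function('D')(s, T) = Add(5, 0) = 5)
Mul(Function('D')(28, -3), 64) = Mul(5, 64) = 320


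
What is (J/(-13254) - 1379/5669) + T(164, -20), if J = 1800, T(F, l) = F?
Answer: 2048995733/12522821 ≈ 163.62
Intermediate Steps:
(J/(-13254) - 1379/5669) + T(164, -20) = (1800/(-13254) - 1379/5669) + 164 = (1800*(-1/13254) - 1379*1/5669) + 164 = (-300/2209 - 1379/5669) + 164 = -4746911/12522821 + 164 = 2048995733/12522821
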